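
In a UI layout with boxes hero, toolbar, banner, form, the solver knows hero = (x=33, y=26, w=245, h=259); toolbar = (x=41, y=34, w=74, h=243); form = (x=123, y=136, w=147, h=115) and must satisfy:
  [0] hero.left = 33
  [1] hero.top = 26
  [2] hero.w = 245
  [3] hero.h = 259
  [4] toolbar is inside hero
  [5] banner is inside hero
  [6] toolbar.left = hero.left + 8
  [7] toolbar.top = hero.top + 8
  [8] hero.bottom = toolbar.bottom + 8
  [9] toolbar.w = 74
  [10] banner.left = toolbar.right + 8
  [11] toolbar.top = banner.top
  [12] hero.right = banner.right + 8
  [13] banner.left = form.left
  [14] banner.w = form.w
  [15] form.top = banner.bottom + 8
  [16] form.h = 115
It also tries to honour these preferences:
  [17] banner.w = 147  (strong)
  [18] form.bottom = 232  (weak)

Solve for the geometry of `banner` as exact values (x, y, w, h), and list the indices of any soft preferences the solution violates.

1. banner.x = 123  [banner.left = toolbar.right + 8]
2. banner.y = 34  [toolbar.top = banner.top]
3. banner.w = 147  [hero.right = banner.right + 8]
4. banner.h = 94  [form.top = banner.bottom + 8]

banner = (x=123, y=34, w=147, h=94)
violated soft preferences: 18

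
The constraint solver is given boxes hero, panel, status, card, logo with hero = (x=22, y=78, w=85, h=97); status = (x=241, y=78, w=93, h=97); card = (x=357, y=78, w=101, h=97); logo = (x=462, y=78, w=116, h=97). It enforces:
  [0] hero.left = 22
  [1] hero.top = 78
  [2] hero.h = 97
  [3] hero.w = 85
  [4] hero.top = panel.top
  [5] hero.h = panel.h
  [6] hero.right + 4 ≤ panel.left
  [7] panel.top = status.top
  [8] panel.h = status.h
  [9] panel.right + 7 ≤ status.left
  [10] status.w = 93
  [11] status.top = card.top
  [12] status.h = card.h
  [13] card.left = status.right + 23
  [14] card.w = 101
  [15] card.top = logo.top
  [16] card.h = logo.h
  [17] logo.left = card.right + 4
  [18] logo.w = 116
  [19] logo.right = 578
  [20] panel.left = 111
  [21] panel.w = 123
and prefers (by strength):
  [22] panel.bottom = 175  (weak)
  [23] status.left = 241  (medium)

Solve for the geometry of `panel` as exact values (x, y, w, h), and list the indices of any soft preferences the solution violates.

panel = (x=111, y=78, w=123, h=97)
violated soft preferences: none

1. panel.y = 78  [hero.top = panel.top]
2. panel.h = 97  [hero.h = panel.h]
3. panel.x = 111  [panel.left = 111]
4. panel.w = 123  [panel.w = 123]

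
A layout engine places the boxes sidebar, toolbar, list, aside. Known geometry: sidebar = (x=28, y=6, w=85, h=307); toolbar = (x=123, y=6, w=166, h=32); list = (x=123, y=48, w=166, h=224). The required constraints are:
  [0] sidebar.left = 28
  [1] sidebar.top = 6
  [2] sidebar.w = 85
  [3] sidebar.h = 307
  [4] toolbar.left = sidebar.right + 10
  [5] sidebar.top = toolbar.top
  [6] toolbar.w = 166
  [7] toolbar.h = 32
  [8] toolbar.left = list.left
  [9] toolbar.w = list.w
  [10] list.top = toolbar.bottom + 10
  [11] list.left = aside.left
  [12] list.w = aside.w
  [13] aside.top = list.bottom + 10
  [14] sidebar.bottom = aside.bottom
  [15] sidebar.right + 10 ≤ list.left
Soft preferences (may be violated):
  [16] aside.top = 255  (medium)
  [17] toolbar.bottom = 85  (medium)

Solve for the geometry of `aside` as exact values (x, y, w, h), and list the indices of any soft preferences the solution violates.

aside = (x=123, y=282, w=166, h=31)
violated soft preferences: 16, 17

1. aside.x = 123  [list.left = aside.left]
2. aside.w = 166  [list.w = aside.w]
3. aside.y = 282  [aside.top = list.bottom + 10]
4. aside.h = 31  [sidebar.bottom = aside.bottom]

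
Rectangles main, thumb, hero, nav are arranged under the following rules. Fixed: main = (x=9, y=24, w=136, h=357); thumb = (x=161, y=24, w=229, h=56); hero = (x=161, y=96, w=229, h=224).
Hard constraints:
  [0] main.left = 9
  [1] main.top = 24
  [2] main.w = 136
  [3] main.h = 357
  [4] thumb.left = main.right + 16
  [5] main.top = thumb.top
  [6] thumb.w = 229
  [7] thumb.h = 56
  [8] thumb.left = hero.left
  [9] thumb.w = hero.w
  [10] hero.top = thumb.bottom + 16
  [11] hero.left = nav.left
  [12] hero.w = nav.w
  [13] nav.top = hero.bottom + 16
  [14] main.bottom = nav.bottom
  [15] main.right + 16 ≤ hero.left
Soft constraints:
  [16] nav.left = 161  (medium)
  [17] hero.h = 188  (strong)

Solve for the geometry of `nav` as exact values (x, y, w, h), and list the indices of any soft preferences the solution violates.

nav = (x=161, y=336, w=229, h=45)
violated soft preferences: 17

1. nav.x = 161  [hero.left = nav.left]
2. nav.w = 229  [hero.w = nav.w]
3. nav.y = 336  [nav.top = hero.bottom + 16]
4. nav.h = 45  [main.bottom = nav.bottom]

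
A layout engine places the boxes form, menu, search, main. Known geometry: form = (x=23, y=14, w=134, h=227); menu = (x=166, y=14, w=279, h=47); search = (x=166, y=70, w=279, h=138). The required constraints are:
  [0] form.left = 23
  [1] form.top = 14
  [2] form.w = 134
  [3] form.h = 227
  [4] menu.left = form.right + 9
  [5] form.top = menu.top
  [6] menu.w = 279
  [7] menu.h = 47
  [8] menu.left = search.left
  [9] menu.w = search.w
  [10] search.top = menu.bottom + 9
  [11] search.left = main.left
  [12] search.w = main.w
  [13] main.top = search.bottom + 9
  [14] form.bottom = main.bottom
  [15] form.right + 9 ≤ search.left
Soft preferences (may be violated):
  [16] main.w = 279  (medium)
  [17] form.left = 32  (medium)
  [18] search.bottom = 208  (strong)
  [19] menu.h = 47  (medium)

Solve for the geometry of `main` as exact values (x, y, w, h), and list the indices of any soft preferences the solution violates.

main = (x=166, y=217, w=279, h=24)
violated soft preferences: 17

1. main.x = 166  [search.left = main.left]
2. main.w = 279  [search.w = main.w]
3. main.y = 217  [main.top = search.bottom + 9]
4. main.h = 24  [form.bottom = main.bottom]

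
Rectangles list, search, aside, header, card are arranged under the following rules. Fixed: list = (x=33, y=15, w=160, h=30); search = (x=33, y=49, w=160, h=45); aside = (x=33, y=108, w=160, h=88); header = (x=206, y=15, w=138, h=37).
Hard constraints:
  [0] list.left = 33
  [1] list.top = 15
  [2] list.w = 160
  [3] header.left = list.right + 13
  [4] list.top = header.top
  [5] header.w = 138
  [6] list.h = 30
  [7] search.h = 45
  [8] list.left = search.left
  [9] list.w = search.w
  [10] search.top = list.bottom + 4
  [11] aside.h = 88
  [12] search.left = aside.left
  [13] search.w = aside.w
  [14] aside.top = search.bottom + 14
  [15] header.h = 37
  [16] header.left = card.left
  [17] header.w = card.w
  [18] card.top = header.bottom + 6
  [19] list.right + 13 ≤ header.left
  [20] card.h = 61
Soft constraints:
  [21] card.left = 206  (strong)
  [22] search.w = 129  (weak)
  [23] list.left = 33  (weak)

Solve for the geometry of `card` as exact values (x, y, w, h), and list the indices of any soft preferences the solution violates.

card = (x=206, y=58, w=138, h=61)
violated soft preferences: 22

1. card.x = 206  [header.left = card.left]
2. card.w = 138  [header.w = card.w]
3. card.y = 58  [card.top = header.bottom + 6]
4. card.h = 61  [card.h = 61]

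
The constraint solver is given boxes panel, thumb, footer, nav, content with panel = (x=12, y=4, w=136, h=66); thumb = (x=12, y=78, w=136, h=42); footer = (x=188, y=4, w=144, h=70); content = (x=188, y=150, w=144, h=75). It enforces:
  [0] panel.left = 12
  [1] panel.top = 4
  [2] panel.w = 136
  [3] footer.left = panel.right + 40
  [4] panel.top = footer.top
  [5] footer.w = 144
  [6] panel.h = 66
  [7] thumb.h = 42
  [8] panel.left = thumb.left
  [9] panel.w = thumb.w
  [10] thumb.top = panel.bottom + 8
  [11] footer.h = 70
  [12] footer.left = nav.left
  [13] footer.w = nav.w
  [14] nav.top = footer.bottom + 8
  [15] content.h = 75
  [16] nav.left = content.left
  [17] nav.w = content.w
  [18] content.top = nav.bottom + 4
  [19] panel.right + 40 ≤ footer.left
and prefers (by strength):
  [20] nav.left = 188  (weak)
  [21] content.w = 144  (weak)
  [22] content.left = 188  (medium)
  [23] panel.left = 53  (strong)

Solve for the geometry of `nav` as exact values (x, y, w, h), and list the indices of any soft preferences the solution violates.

1. nav.x = 188  [footer.left = nav.left]
2. nav.w = 144  [footer.w = nav.w]
3. nav.y = 82  [nav.top = footer.bottom + 8]
4. nav.h = 64  [content.top = nav.bottom + 4]

nav = (x=188, y=82, w=144, h=64)
violated soft preferences: 23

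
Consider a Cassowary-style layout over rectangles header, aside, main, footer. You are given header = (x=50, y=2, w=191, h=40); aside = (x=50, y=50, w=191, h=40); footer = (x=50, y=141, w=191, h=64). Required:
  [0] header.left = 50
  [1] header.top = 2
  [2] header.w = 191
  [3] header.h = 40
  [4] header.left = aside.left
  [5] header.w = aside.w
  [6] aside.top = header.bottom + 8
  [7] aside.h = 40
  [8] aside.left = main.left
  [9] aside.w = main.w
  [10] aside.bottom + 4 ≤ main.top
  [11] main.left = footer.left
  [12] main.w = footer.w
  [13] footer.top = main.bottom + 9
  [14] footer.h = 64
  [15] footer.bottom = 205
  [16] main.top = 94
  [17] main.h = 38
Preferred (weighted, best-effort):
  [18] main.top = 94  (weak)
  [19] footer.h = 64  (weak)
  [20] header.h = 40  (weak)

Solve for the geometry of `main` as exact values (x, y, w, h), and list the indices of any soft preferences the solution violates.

1. main.x = 50  [aside.left = main.left]
2. main.w = 191  [aside.w = main.w]
3. main.y = 94  [main.top = 94]
4. main.h = 38  [main.h = 38]

main = (x=50, y=94, w=191, h=38)
violated soft preferences: none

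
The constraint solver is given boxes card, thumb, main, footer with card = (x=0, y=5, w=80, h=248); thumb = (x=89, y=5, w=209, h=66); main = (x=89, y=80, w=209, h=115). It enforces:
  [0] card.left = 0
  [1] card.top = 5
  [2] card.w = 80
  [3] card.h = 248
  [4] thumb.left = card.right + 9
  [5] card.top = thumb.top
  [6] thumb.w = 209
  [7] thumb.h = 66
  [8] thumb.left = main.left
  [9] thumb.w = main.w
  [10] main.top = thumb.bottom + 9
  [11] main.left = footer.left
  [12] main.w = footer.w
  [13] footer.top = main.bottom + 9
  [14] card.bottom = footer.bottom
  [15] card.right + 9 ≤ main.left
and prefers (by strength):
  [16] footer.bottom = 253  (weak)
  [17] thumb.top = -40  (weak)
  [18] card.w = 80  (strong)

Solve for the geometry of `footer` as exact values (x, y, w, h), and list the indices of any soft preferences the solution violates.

footer = (x=89, y=204, w=209, h=49)
violated soft preferences: 17

1. footer.x = 89  [main.left = footer.left]
2. footer.w = 209  [main.w = footer.w]
3. footer.y = 204  [footer.top = main.bottom + 9]
4. footer.h = 49  [card.bottom = footer.bottom]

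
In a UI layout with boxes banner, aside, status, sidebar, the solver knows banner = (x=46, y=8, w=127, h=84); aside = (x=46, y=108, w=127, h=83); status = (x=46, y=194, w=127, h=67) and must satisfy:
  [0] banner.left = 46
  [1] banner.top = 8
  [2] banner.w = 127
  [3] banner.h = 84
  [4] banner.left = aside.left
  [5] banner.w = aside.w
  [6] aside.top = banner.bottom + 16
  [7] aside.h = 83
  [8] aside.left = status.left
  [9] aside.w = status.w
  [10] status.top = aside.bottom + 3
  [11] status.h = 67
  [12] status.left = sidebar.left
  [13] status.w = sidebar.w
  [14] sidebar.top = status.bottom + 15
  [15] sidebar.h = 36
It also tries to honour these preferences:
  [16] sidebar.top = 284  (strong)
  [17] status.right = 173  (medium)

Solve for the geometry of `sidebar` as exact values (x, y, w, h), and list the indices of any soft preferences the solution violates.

1. sidebar.x = 46  [status.left = sidebar.left]
2. sidebar.w = 127  [status.w = sidebar.w]
3. sidebar.y = 276  [sidebar.top = status.bottom + 15]
4. sidebar.h = 36  [sidebar.h = 36]

sidebar = (x=46, y=276, w=127, h=36)
violated soft preferences: 16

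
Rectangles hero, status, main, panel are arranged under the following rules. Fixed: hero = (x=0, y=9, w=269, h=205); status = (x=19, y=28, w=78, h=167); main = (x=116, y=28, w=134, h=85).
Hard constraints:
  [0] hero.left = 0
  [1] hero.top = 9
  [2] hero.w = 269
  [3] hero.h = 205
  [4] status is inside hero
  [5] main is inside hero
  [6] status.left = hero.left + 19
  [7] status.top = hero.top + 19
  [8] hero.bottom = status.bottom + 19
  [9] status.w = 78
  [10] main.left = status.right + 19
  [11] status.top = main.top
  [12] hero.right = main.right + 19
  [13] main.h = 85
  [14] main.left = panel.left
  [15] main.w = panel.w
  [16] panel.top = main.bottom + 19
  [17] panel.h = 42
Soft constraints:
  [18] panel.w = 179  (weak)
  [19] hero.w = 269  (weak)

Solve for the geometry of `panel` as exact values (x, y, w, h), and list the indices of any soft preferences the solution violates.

1. panel.x = 116  [main.left = panel.left]
2. panel.w = 134  [main.w = panel.w]
3. panel.y = 132  [panel.top = main.bottom + 19]
4. panel.h = 42  [panel.h = 42]

panel = (x=116, y=132, w=134, h=42)
violated soft preferences: 18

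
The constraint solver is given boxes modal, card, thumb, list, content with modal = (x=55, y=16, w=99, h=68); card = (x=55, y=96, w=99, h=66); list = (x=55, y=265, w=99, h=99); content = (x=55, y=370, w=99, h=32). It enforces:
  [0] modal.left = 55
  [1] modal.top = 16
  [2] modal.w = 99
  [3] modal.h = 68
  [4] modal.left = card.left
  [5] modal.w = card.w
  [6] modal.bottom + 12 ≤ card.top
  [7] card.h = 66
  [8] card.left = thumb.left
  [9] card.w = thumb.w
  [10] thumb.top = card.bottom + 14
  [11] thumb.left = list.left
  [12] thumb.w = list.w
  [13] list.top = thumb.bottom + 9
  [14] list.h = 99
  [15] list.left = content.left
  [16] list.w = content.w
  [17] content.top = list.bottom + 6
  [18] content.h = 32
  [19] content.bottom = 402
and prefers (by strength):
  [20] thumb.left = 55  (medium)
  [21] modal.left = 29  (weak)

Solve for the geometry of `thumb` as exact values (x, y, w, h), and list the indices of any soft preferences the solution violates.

1. thumb.x = 55  [card.left = thumb.left]
2. thumb.w = 99  [card.w = thumb.w]
3. thumb.y = 176  [thumb.top = card.bottom + 14]
4. thumb.h = 80  [list.top = thumb.bottom + 9]

thumb = (x=55, y=176, w=99, h=80)
violated soft preferences: 21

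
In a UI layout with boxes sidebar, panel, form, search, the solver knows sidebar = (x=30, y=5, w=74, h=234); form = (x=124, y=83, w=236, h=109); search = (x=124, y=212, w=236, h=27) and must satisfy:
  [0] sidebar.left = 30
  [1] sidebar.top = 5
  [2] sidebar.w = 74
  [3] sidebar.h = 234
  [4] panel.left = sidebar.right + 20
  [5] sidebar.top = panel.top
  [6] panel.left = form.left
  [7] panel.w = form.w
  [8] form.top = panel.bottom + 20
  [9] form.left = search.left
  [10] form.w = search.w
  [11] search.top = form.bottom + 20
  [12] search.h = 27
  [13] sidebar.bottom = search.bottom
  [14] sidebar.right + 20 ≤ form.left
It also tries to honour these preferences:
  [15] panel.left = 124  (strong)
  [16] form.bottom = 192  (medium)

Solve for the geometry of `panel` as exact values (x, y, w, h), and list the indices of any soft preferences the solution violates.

1. panel.x = 124  [panel.left = sidebar.right + 20]
2. panel.y = 5  [sidebar.top = panel.top]
3. panel.w = 236  [panel.w = form.w]
4. panel.h = 58  [form.top = panel.bottom + 20]

panel = (x=124, y=5, w=236, h=58)
violated soft preferences: none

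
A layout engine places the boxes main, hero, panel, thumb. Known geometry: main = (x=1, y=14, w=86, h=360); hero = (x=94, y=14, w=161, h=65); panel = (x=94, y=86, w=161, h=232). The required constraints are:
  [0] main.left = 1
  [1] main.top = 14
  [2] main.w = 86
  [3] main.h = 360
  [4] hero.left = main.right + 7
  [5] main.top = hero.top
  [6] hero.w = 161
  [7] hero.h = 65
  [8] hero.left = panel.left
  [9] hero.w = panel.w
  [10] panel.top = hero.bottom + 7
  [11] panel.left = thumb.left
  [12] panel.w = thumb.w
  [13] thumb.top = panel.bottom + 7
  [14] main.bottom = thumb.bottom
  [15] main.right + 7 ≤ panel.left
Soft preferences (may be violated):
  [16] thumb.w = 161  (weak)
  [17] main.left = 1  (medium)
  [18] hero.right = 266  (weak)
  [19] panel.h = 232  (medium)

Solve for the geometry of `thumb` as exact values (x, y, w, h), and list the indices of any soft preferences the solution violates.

1. thumb.x = 94  [panel.left = thumb.left]
2. thumb.w = 161  [panel.w = thumb.w]
3. thumb.y = 325  [thumb.top = panel.bottom + 7]
4. thumb.h = 49  [main.bottom = thumb.bottom]

thumb = (x=94, y=325, w=161, h=49)
violated soft preferences: 18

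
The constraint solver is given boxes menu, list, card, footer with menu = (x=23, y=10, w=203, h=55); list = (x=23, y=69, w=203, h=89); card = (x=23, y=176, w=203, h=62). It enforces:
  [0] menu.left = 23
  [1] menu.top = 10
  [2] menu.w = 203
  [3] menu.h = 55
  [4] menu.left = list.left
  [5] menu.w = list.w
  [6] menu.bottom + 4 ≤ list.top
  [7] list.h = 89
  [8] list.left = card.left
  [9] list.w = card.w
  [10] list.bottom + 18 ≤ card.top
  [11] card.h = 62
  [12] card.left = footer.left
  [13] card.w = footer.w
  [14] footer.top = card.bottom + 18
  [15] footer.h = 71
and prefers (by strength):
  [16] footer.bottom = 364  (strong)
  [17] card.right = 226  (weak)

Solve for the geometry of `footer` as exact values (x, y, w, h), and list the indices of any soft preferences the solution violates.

footer = (x=23, y=256, w=203, h=71)
violated soft preferences: 16

1. footer.x = 23  [card.left = footer.left]
2. footer.w = 203  [card.w = footer.w]
3. footer.y = 256  [footer.top = card.bottom + 18]
4. footer.h = 71  [footer.h = 71]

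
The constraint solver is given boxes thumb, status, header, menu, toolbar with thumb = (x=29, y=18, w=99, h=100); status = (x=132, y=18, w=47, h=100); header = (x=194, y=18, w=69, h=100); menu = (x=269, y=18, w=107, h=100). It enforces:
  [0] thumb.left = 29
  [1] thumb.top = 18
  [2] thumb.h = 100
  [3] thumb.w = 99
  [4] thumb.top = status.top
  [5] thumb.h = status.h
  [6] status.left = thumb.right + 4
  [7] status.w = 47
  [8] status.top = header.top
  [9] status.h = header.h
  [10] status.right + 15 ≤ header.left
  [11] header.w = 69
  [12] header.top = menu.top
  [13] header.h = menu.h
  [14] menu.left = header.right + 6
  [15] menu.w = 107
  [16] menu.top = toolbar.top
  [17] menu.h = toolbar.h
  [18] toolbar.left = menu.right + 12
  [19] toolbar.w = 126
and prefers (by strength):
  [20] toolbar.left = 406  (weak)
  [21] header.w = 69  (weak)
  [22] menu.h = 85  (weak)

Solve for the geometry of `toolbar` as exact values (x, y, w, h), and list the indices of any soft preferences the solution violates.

toolbar = (x=388, y=18, w=126, h=100)
violated soft preferences: 20, 22

1. toolbar.y = 18  [menu.top = toolbar.top]
2. toolbar.h = 100  [menu.h = toolbar.h]
3. toolbar.x = 388  [toolbar.left = menu.right + 12]
4. toolbar.w = 126  [toolbar.w = 126]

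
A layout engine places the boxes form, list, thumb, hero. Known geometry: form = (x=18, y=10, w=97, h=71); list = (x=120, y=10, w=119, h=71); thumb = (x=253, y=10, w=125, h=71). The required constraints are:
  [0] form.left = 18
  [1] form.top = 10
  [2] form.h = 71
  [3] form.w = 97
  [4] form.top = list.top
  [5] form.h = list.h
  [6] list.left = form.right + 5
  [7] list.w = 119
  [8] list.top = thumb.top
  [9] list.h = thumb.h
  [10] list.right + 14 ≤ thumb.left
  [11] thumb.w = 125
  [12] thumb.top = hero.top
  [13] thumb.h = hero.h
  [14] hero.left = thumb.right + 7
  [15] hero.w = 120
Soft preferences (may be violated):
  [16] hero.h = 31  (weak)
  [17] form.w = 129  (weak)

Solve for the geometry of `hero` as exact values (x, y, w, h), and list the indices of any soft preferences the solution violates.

hero = (x=385, y=10, w=120, h=71)
violated soft preferences: 16, 17

1. hero.y = 10  [thumb.top = hero.top]
2. hero.h = 71  [thumb.h = hero.h]
3. hero.x = 385  [hero.left = thumb.right + 7]
4. hero.w = 120  [hero.w = 120]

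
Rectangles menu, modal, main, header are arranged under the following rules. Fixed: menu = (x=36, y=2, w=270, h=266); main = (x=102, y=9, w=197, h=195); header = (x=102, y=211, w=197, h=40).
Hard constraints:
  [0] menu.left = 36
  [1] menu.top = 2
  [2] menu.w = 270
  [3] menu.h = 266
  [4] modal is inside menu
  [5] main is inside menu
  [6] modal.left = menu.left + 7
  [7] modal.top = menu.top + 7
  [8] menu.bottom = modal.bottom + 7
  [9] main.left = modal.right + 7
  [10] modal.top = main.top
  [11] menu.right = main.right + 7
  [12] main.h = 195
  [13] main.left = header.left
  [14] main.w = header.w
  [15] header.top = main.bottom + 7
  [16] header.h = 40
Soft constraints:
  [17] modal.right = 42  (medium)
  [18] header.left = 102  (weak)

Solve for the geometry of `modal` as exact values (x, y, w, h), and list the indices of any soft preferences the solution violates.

1. modal.x = 43  [modal.left = menu.left + 7]
2. modal.y = 9  [modal.top = menu.top + 7]
3. modal.h = 252  [menu.bottom = modal.bottom + 7]
4. modal.w = 52  [main.left = modal.right + 7]

modal = (x=43, y=9, w=52, h=252)
violated soft preferences: 17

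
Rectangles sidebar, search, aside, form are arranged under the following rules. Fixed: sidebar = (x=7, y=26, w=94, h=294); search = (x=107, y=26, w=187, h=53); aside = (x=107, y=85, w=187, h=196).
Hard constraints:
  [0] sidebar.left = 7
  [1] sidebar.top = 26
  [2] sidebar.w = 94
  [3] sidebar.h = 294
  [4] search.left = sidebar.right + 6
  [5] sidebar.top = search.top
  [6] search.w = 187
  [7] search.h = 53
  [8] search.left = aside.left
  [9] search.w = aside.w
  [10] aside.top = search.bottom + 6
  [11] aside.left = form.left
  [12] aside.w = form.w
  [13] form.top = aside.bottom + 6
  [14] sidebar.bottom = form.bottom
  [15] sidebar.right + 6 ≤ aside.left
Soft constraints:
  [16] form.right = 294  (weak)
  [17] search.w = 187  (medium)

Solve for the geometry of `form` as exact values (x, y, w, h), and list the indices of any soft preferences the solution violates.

form = (x=107, y=287, w=187, h=33)
violated soft preferences: none

1. form.x = 107  [aside.left = form.left]
2. form.w = 187  [aside.w = form.w]
3. form.y = 287  [form.top = aside.bottom + 6]
4. form.h = 33  [sidebar.bottom = form.bottom]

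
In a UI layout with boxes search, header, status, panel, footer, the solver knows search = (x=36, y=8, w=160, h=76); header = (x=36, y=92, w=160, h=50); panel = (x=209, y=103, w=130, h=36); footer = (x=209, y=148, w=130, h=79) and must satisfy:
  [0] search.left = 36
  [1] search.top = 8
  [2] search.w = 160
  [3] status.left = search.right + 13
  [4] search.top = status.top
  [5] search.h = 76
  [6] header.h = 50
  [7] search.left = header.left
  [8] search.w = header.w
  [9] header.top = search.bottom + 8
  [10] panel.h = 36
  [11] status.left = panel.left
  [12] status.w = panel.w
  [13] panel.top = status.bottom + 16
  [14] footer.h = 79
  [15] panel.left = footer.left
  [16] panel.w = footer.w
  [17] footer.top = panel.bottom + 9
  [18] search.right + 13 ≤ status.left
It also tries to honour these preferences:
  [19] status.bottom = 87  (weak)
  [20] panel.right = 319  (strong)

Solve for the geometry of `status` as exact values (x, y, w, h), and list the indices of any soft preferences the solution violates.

status = (x=209, y=8, w=130, h=79)
violated soft preferences: 20

1. status.x = 209  [status.left = search.right + 13]
2. status.y = 8  [search.top = status.top]
3. status.w = 130  [status.w = panel.w]
4. status.h = 79  [panel.top = status.bottom + 16]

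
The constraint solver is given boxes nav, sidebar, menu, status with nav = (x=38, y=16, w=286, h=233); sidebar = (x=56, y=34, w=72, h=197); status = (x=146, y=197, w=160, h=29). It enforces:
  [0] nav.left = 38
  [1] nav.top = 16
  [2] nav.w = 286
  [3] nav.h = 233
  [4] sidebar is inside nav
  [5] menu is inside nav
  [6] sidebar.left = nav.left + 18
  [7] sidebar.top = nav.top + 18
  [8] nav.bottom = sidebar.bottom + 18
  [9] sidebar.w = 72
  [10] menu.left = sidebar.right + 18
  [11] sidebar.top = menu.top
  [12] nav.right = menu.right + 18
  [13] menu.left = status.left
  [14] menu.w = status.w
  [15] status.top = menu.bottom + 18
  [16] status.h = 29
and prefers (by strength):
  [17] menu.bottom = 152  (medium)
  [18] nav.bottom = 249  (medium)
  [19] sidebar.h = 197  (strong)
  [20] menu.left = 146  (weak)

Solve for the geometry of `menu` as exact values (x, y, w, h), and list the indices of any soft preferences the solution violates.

menu = (x=146, y=34, w=160, h=145)
violated soft preferences: 17

1. menu.x = 146  [menu.left = sidebar.right + 18]
2. menu.y = 34  [sidebar.top = menu.top]
3. menu.w = 160  [nav.right = menu.right + 18]
4. menu.h = 145  [status.top = menu.bottom + 18]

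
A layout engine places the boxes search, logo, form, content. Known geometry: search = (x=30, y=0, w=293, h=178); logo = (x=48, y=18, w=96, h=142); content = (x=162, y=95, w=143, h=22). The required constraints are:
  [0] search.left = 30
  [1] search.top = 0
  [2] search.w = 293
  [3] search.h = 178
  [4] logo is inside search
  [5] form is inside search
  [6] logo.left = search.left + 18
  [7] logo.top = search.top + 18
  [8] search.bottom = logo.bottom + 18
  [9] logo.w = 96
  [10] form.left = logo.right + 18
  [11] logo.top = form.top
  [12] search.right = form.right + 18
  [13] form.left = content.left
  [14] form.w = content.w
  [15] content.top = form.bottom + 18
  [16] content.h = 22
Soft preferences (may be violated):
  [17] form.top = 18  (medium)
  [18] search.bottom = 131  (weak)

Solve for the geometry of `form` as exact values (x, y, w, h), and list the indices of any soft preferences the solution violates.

1. form.x = 162  [form.left = logo.right + 18]
2. form.y = 18  [logo.top = form.top]
3. form.w = 143  [search.right = form.right + 18]
4. form.h = 59  [content.top = form.bottom + 18]

form = (x=162, y=18, w=143, h=59)
violated soft preferences: 18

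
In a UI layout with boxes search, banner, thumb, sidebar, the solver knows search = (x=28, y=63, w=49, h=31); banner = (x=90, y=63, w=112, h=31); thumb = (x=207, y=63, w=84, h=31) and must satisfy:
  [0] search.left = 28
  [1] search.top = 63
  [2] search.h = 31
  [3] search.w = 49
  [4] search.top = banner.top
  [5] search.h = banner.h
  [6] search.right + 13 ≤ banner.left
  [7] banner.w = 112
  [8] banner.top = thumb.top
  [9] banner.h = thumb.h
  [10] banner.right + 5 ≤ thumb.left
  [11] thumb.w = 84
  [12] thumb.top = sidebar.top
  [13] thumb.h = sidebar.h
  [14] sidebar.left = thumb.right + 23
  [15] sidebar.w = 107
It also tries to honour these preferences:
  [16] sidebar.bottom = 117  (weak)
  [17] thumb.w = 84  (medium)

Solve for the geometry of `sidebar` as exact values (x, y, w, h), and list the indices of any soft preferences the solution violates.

sidebar = (x=314, y=63, w=107, h=31)
violated soft preferences: 16

1. sidebar.y = 63  [thumb.top = sidebar.top]
2. sidebar.h = 31  [thumb.h = sidebar.h]
3. sidebar.x = 314  [sidebar.left = thumb.right + 23]
4. sidebar.w = 107  [sidebar.w = 107]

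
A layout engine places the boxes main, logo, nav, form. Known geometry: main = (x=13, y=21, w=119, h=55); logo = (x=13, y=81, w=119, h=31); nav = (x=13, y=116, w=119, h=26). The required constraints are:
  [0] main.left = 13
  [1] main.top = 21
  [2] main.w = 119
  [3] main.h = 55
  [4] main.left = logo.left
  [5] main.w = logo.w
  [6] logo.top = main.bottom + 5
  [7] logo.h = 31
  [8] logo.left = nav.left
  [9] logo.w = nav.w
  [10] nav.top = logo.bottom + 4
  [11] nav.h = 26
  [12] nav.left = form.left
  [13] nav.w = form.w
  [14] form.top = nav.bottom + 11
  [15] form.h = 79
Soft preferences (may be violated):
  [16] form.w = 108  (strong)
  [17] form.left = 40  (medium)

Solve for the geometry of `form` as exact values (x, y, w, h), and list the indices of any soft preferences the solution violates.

1. form.x = 13  [nav.left = form.left]
2. form.w = 119  [nav.w = form.w]
3. form.y = 153  [form.top = nav.bottom + 11]
4. form.h = 79  [form.h = 79]

form = (x=13, y=153, w=119, h=79)
violated soft preferences: 16, 17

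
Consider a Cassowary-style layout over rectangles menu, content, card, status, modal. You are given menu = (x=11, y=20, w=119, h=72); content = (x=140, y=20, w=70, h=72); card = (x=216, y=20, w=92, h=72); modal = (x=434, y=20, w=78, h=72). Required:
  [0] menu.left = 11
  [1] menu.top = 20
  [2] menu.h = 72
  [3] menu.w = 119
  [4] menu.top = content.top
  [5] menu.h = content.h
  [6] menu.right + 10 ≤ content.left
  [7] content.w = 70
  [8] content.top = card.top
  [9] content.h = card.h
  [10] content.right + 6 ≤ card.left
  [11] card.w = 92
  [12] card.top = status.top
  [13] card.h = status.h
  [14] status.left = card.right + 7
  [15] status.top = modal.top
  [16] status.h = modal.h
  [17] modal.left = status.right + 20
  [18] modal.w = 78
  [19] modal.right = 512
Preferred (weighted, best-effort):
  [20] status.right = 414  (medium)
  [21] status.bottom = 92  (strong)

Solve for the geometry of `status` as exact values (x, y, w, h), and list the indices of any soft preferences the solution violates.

status = (x=315, y=20, w=99, h=72)
violated soft preferences: none

1. status.y = 20  [card.top = status.top]
2. status.h = 72  [card.h = status.h]
3. status.x = 315  [status.left = card.right + 7]
4. status.w = 99  [modal.left = status.right + 20]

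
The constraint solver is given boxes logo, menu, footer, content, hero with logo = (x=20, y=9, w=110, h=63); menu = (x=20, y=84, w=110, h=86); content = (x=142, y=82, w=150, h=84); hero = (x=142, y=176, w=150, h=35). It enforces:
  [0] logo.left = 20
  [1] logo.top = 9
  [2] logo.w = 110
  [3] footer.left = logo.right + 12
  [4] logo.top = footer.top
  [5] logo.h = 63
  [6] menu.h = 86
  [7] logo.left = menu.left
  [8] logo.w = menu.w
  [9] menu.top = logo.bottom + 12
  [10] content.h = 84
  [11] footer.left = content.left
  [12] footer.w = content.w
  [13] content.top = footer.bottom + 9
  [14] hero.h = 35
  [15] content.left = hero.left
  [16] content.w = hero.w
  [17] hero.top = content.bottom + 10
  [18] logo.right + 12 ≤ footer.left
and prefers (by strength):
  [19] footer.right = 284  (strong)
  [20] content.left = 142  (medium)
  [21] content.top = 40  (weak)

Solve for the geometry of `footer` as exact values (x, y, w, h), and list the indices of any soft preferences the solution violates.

footer = (x=142, y=9, w=150, h=64)
violated soft preferences: 19, 21

1. footer.x = 142  [footer.left = logo.right + 12]
2. footer.y = 9  [logo.top = footer.top]
3. footer.w = 150  [footer.w = content.w]
4. footer.h = 64  [content.top = footer.bottom + 9]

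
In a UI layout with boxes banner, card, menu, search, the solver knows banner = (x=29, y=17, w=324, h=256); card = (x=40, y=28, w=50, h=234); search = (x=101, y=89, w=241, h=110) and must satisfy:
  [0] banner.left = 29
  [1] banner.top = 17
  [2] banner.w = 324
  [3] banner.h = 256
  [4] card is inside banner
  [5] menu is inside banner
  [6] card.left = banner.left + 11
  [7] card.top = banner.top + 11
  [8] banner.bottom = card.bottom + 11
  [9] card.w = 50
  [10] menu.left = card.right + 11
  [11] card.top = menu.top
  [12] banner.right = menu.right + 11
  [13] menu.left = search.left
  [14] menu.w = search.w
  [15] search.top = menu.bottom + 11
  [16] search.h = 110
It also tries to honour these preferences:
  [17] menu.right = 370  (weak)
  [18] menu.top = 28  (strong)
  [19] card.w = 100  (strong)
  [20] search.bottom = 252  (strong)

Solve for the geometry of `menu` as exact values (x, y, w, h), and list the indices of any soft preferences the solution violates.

menu = (x=101, y=28, w=241, h=50)
violated soft preferences: 17, 19, 20

1. menu.x = 101  [menu.left = card.right + 11]
2. menu.y = 28  [card.top = menu.top]
3. menu.w = 241  [banner.right = menu.right + 11]
4. menu.h = 50  [search.top = menu.bottom + 11]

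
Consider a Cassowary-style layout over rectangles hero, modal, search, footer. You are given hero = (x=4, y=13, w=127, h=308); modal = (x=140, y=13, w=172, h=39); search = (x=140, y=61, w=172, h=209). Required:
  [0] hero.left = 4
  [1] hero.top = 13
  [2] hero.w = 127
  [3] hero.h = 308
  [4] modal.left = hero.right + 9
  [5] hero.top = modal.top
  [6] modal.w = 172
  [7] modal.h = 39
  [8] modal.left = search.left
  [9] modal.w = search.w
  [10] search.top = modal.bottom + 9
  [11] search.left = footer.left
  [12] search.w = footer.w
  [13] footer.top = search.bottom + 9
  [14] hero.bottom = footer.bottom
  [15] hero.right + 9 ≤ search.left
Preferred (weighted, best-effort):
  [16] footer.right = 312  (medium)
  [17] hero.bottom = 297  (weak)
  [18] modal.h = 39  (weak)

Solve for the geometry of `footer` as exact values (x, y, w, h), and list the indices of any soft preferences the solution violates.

footer = (x=140, y=279, w=172, h=42)
violated soft preferences: 17

1. footer.x = 140  [search.left = footer.left]
2. footer.w = 172  [search.w = footer.w]
3. footer.y = 279  [footer.top = search.bottom + 9]
4. footer.h = 42  [hero.bottom = footer.bottom]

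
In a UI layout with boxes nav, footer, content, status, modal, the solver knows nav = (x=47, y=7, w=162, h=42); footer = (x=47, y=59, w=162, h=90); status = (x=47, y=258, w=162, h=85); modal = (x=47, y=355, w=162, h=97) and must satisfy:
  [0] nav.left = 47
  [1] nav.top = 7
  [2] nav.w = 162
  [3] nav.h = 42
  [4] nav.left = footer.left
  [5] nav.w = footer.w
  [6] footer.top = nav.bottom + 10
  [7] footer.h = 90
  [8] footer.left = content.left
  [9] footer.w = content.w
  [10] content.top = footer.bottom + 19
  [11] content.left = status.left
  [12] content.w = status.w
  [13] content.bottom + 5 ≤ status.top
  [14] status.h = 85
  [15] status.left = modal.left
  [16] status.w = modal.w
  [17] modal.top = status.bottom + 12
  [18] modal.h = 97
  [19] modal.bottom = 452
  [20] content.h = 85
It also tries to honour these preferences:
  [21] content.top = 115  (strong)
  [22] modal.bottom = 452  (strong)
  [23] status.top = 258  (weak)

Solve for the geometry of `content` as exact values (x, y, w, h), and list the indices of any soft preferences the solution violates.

1. content.x = 47  [footer.left = content.left]
2. content.w = 162  [footer.w = content.w]
3. content.y = 168  [content.top = footer.bottom + 19]
4. content.h = 85  [content.h = 85]

content = (x=47, y=168, w=162, h=85)
violated soft preferences: 21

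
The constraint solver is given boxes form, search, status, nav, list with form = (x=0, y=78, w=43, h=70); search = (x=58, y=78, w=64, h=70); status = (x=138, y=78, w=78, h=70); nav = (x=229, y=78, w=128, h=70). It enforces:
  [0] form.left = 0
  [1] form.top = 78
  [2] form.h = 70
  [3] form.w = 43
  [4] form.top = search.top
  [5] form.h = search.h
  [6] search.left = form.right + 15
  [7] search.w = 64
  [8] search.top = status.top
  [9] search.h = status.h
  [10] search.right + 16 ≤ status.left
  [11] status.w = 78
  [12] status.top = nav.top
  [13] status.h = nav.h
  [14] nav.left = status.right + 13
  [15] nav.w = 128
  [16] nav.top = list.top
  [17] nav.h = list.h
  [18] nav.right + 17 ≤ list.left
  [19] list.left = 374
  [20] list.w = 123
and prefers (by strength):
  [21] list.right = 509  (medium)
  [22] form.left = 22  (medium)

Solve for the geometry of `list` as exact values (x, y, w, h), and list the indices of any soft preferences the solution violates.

1. list.y = 78  [nav.top = list.top]
2. list.h = 70  [nav.h = list.h]
3. list.x = 374  [list.left = 374]
4. list.w = 123  [list.w = 123]

list = (x=374, y=78, w=123, h=70)
violated soft preferences: 21, 22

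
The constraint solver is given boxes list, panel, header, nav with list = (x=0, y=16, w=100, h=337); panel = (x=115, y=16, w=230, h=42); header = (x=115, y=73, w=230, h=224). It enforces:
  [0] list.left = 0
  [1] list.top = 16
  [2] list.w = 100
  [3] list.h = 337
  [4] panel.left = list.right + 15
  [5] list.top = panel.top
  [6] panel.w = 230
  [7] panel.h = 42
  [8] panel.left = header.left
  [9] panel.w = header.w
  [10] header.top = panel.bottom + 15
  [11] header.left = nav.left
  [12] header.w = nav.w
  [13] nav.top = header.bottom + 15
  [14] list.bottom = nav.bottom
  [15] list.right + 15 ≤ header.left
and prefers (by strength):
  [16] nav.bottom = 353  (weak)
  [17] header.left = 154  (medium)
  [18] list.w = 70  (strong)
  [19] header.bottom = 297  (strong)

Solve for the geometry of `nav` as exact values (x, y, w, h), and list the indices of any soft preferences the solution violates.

1. nav.x = 115  [header.left = nav.left]
2. nav.w = 230  [header.w = nav.w]
3. nav.y = 312  [nav.top = header.bottom + 15]
4. nav.h = 41  [list.bottom = nav.bottom]

nav = (x=115, y=312, w=230, h=41)
violated soft preferences: 17, 18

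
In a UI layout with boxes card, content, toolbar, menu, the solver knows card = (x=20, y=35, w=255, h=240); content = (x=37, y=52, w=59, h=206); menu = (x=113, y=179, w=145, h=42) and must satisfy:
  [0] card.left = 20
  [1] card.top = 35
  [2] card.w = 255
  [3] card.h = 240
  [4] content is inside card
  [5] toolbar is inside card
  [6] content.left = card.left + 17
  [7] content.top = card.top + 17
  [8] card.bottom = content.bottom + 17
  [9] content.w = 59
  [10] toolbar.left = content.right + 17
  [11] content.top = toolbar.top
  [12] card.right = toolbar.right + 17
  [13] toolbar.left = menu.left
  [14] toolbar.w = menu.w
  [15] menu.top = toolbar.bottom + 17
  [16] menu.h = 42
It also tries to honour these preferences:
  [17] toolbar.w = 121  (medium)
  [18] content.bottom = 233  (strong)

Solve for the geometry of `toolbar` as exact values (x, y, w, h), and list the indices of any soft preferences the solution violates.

toolbar = (x=113, y=52, w=145, h=110)
violated soft preferences: 17, 18

1. toolbar.x = 113  [toolbar.left = content.right + 17]
2. toolbar.y = 52  [content.top = toolbar.top]
3. toolbar.w = 145  [card.right = toolbar.right + 17]
4. toolbar.h = 110  [menu.top = toolbar.bottom + 17]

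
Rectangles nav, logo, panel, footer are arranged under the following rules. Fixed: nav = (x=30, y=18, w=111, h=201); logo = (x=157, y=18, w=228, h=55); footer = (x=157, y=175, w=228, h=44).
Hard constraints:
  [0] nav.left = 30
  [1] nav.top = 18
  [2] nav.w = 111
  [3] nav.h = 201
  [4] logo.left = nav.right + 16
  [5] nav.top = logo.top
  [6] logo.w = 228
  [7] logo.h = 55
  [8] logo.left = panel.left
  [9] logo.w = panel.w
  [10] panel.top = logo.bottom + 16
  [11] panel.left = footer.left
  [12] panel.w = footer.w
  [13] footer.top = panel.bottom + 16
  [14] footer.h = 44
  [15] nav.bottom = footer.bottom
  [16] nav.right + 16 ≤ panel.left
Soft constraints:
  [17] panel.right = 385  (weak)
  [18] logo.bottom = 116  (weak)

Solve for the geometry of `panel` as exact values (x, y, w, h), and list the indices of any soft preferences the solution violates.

1. panel.x = 157  [logo.left = panel.left]
2. panel.w = 228  [logo.w = panel.w]
3. panel.y = 89  [panel.top = logo.bottom + 16]
4. panel.h = 70  [footer.top = panel.bottom + 16]

panel = (x=157, y=89, w=228, h=70)
violated soft preferences: 18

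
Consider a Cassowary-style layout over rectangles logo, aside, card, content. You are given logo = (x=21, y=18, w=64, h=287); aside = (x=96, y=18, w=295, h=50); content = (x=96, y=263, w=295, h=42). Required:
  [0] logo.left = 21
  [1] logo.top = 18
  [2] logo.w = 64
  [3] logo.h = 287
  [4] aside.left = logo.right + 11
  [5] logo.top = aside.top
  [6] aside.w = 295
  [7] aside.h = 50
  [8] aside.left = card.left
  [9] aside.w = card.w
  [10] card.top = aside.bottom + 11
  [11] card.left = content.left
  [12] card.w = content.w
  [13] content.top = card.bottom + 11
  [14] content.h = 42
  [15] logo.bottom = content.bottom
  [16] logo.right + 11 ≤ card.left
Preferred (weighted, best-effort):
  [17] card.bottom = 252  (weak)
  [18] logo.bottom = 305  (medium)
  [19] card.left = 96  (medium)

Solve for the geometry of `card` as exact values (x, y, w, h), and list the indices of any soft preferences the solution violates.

card = (x=96, y=79, w=295, h=173)
violated soft preferences: none

1. card.x = 96  [aside.left = card.left]
2. card.w = 295  [aside.w = card.w]
3. card.y = 79  [card.top = aside.bottom + 11]
4. card.h = 173  [content.top = card.bottom + 11]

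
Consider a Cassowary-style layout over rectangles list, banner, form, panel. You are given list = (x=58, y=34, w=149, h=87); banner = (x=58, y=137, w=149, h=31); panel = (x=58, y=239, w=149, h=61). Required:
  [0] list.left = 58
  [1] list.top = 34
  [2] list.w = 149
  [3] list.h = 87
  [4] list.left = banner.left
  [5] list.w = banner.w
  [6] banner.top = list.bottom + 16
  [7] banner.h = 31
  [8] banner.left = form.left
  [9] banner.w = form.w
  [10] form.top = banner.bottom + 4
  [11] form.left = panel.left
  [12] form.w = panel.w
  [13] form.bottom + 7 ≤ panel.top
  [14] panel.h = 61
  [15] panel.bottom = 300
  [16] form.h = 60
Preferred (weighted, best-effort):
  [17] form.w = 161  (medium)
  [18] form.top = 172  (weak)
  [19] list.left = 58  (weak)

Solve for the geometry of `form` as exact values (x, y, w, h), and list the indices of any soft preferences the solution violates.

form = (x=58, y=172, w=149, h=60)
violated soft preferences: 17

1. form.x = 58  [banner.left = form.left]
2. form.w = 149  [banner.w = form.w]
3. form.y = 172  [form.top = banner.bottom + 4]
4. form.h = 60  [form.h = 60]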